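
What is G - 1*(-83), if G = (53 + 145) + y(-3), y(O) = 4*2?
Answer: 289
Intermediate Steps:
y(O) = 8
G = 206 (G = (53 + 145) + 8 = 198 + 8 = 206)
G - 1*(-83) = 206 - 1*(-83) = 206 + 83 = 289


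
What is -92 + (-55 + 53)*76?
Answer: -244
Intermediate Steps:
-92 + (-55 + 53)*76 = -92 - 2*76 = -92 - 152 = -244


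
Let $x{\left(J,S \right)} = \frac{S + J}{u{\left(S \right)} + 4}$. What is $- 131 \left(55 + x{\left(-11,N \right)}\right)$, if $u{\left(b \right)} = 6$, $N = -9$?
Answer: $-6943$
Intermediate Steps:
$x{\left(J,S \right)} = \frac{J}{10} + \frac{S}{10}$ ($x{\left(J,S \right)} = \frac{S + J}{6 + 4} = \frac{J + S}{10} = \left(J + S\right) \frac{1}{10} = \frac{J}{10} + \frac{S}{10}$)
$- 131 \left(55 + x{\left(-11,N \right)}\right) = - 131 \left(55 + \left(\frac{1}{10} \left(-11\right) + \frac{1}{10} \left(-9\right)\right)\right) = - 131 \left(55 - 2\right) = \left(-131\right) 53 = -6943$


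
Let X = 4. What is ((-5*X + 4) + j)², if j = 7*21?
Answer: 17161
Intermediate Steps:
j = 147
((-5*X + 4) + j)² = ((-5*4 + 4) + 147)² = ((-20 + 4) + 147)² = (-16 + 147)² = 131² = 17161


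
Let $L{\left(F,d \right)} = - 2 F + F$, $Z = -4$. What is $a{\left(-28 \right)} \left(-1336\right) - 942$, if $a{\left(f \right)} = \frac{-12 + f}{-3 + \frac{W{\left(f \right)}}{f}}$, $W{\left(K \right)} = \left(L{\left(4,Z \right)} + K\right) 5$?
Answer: $\frac{356182}{19} \approx 18746.0$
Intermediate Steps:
$L{\left(F,d \right)} = - F$
$W{\left(K \right)} = -20 + 5 K$ ($W{\left(K \right)} = \left(\left(-1\right) 4 + K\right) 5 = \left(-4 + K\right) 5 = -20 + 5 K$)
$a{\left(f \right)} = \frac{-12 + f}{-3 + \frac{-20 + 5 f}{f}}$
$a{\left(-28 \right)} \left(-1336\right) - 942 = \frac{1}{2} \left(-28\right) \frac{1}{-10 - 28} \left(-12 - 28\right) \left(-1336\right) - 942 = \frac{1}{2} \left(-28\right) \frac{1}{-38} \left(-40\right) \left(-1336\right) - 942 = \frac{1}{2} \left(-28\right) \left(- \frac{1}{38}\right) \left(-40\right) \left(-1336\right) - 942 = \left(- \frac{280}{19}\right) \left(-1336\right) - 942 = \frac{374080}{19} - 942 = \frac{356182}{19}$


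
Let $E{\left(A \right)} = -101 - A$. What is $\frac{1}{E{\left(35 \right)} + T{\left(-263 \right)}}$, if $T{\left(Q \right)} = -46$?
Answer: $- \frac{1}{182} \approx -0.0054945$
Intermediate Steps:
$\frac{1}{E{\left(35 \right)} + T{\left(-263 \right)}} = \frac{1}{\left(-101 - 35\right) - 46} = \frac{1}{-136 - 46} = \frac{1}{-182} = - \frac{1}{182}$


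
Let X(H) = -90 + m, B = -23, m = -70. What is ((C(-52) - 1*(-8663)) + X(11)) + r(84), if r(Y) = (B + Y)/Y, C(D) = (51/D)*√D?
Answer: 714313/84 - 51*I*√13/26 ≈ 8503.7 - 7.0724*I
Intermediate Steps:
C(D) = 51/√D
X(H) = -160 (X(H) = -90 - 70 = -160)
r(Y) = (-23 + Y)/Y
((C(-52) - 1*(-8663)) + X(11)) + r(84) = ((51/√(-52) - 1*(-8663)) - 160) + (-23 + 84)/84 = ((51*(-I*√13/26) + 8663) - 160) + (1/84)*61 = ((-51*I*√13/26 + 8663) - 160) + 61/84 = ((8663 - 51*I*√13/26) - 160) + 61/84 = (8503 - 51*I*√13/26) + 61/84 = 714313/84 - 51*I*√13/26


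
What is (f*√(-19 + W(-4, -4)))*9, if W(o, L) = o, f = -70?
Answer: -630*I*√23 ≈ -3021.4*I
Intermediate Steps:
(f*√(-19 + W(-4, -4)))*9 = -70*√(-19 - 4)*9 = -70*I*√23*9 = -630*I*√23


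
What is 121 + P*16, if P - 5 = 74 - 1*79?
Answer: 121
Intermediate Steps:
P = 0 (P = 5 + (74 - 1*79) = 5 + (74 - 79) = 5 - 5 = 0)
121 + P*16 = 121 + 0*16 = 121 + 0 = 121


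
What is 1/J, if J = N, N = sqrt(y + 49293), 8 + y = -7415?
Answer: sqrt(41870)/41870 ≈ 0.0048871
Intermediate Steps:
y = -7423 (y = -8 - 7415 = -7423)
N = sqrt(41870) (N = sqrt(-7423 + 49293) = sqrt(41870) ≈ 204.62)
J = sqrt(41870) ≈ 204.62
1/J = 1/(sqrt(41870)) = sqrt(41870)/41870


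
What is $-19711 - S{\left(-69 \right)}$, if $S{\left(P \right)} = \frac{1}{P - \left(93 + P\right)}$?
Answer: $- \frac{1833122}{93} \approx -19711.0$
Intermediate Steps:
$S{\left(P \right)} = - \frac{1}{93}$ ($S{\left(P \right)} = \frac{1}{-93} = - \frac{1}{93}$)
$-19711 - S{\left(-69 \right)} = -19711 - - \frac{1}{93} = -19711 + \frac{1}{93} = - \frac{1833122}{93}$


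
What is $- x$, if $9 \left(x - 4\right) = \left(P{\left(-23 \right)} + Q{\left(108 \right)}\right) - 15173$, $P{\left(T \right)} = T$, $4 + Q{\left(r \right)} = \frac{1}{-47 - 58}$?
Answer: $\frac{1592221}{945} \approx 1684.9$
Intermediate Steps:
$Q{\left(r \right)} = - \frac{421}{105}$ ($Q{\left(r \right)} = -4 + \frac{1}{-47 - 58} = -4 + \frac{1}{-105} = -4 - \frac{1}{105} = - \frac{421}{105}$)
$x = - \frac{1592221}{945}$ ($x = 4 + \frac{\left(-23 - \frac{421}{105}\right) - 15173}{9} = 4 + \frac{- \frac{2836}{105} - 15173}{9} = 4 + \frac{1}{9} \left(- \frac{1596001}{105}\right) = 4 - \frac{1596001}{945} = - \frac{1592221}{945} \approx -1684.9$)
$- x = \left(-1\right) \left(- \frac{1592221}{945}\right) = \frac{1592221}{945}$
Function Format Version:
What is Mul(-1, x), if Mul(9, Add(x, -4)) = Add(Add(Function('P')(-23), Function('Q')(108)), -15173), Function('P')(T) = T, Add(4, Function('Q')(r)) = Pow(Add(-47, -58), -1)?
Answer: Rational(1592221, 945) ≈ 1684.9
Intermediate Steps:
Function('Q')(r) = Rational(-421, 105) (Function('Q')(r) = Add(-4, Pow(Add(-47, -58), -1)) = Add(-4, Pow(-105, -1)) = Add(-4, Rational(-1, 105)) = Rational(-421, 105))
x = Rational(-1592221, 945) (x = Add(4, Mul(Rational(1, 9), Add(Add(-23, Rational(-421, 105)), -15173))) = Add(4, Mul(Rational(1, 9), Add(Rational(-2836, 105), -15173))) = Add(4, Mul(Rational(1, 9), Rational(-1596001, 105))) = Add(4, Rational(-1596001, 945)) = Rational(-1592221, 945) ≈ -1684.9)
Mul(-1, x) = Mul(-1, Rational(-1592221, 945)) = Rational(1592221, 945)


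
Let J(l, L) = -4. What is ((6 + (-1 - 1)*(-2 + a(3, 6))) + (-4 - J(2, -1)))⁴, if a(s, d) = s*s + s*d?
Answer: 3748096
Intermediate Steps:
a(s, d) = s² + d*s
((6 + (-1 - 1)*(-2 + a(3, 6))) + (-4 - J(2, -1)))⁴ = ((6 + (-1 - 1)*(-2 + 3*(6 + 3))) + (-4 - 1*(-4)))⁴ = ((6 - 2*(-2 + 3*9)) + (-4 + 4))⁴ = ((6 - 2*(-2 + 27)) + 0)⁴ = ((6 - 2*25) + 0)⁴ = ((6 - 50) + 0)⁴ = (-44 + 0)⁴ = (-44)⁴ = 3748096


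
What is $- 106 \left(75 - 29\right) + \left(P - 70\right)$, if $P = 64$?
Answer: $-4882$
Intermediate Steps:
$- 106 \left(75 - 29\right) + \left(P - 70\right) = - 106 \left(75 - 29\right) + \left(64 - 70\right) = \left(-106\right) 46 - 6 = -4876 - 6 = -4882$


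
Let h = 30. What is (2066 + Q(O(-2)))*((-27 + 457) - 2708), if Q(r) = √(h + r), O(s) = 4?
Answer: -4706348 - 2278*√34 ≈ -4.7196e+6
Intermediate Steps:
Q(r) = √(30 + r)
(2066 + Q(O(-2)))*((-27 + 457) - 2708) = (2066 + √(30 + 4))*((-27 + 457) - 2708) = (2066 + √34)*(430 - 2708) = (2066 + √34)*(-2278) = -4706348 - 2278*√34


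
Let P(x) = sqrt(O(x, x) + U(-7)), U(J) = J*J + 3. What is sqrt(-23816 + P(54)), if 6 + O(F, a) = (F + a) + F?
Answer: 2*sqrt(-5954 + sqrt(13)) ≈ 154.28*I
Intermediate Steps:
U(J) = 3 + J**2 (U(J) = J**2 + 3 = 3 + J**2)
O(F, a) = -6 + a + 2*F (O(F, a) = -6 + ((F + a) + F) = -6 + (a + 2*F) = -6 + a + 2*F)
P(x) = sqrt(46 + 3*x) (P(x) = sqrt((-6 + x + 2*x) + (3 + (-7)**2)) = sqrt((-6 + 3*x) + (3 + 49)) = sqrt((-6 + 3*x) + 52) = sqrt(46 + 3*x))
sqrt(-23816 + P(54)) = sqrt(-23816 + sqrt(46 + 3*54)) = sqrt(-23816 + sqrt(46 + 162)) = sqrt(-23816 + sqrt(208)) = sqrt(-23816 + 4*sqrt(13))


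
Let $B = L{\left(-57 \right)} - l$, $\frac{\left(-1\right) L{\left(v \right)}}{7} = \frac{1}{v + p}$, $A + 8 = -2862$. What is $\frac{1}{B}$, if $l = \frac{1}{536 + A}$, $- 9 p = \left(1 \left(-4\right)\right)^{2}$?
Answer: $\frac{1234686}{147571} \approx 8.3667$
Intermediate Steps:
$A = -2870$ ($A = -8 - 2862 = -2870$)
$p = - \frac{16}{9}$ ($p = - \frac{\left(1 \left(-4\right)\right)^{2}}{9} = - \frac{\left(-4\right)^{2}}{9} = \left(- \frac{1}{9}\right) 16 = - \frac{16}{9} \approx -1.7778$)
$L{\left(v \right)} = - \frac{7}{- \frac{16}{9} + v}$ ($L{\left(v \right)} = - \frac{7}{v - \frac{16}{9}} = - \frac{7}{- \frac{16}{9} + v}$)
$l = - \frac{1}{2334}$ ($l = \frac{1}{536 - 2870} = \frac{1}{-2334} = - \frac{1}{2334} \approx -0.00042845$)
$B = \frac{147571}{1234686}$ ($B = - \frac{63}{-16 + 9 \left(-57\right)} - - \frac{1}{2334} = - \frac{63}{-16 - 513} + \frac{1}{2334} = - \frac{63}{-529} + \frac{1}{2334} = \left(-63\right) \left(- \frac{1}{529}\right) + \frac{1}{2334} = \frac{63}{529} + \frac{1}{2334} = \frac{147571}{1234686} \approx 0.11952$)
$\frac{1}{B} = \frac{1}{\frac{147571}{1234686}} = \frac{1234686}{147571}$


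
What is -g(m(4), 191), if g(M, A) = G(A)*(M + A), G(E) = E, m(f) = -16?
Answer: -33425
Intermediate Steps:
g(M, A) = A*(A + M) (g(M, A) = A*(M + A) = A*(A + M))
-g(m(4), 191) = -191*(191 - 16) = -191*175 = -1*33425 = -33425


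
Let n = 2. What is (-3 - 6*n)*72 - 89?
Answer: -1169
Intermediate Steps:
(-3 - 6*n)*72 - 89 = (-3 - 6*2)*72 - 89 = (-3 - 12)*72 - 89 = -15*72 - 89 = -1080 - 89 = -1169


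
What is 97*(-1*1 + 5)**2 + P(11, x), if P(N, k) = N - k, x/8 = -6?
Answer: 1611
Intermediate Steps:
x = -48 (x = 8*(-6) = -48)
97*(-1*1 + 5)**2 + P(11, x) = 97*(-1*1 + 5)**2 + (11 - 1*(-48)) = 97*(-1 + 5)**2 + (11 + 48) = 97*4**2 + 59 = 97*16 + 59 = 1552 + 59 = 1611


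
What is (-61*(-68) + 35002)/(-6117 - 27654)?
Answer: -13050/11257 ≈ -1.1593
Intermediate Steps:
(-61*(-68) + 35002)/(-6117 - 27654) = (4148 + 35002)/(-33771) = 39150*(-1/33771) = -13050/11257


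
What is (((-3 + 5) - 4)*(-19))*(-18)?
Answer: -684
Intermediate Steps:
(((-3 + 5) - 4)*(-19))*(-18) = ((2 - 4)*(-19))*(-18) = -2*(-19)*(-18) = 38*(-18) = -684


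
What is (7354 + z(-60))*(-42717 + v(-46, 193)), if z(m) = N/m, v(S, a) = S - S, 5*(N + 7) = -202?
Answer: -31417456443/100 ≈ -3.1417e+8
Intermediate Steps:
N = -237/5 (N = -7 + (⅕)*(-202) = -7 - 202/5 = -237/5 ≈ -47.400)
v(S, a) = 0
z(m) = -237/(5*m)
(7354 + z(-60))*(-42717 + v(-46, 193)) = (7354 - 237/5/(-60))*(-42717 + 0) = (7354 - 237/5*(-1/60))*(-42717) = (7354 + 79/100)*(-42717) = (735479/100)*(-42717) = -31417456443/100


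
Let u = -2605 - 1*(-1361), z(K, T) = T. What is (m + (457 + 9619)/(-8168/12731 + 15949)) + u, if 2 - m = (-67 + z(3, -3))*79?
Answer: 870757584244/203038551 ≈ 4288.6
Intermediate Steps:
u = -1244 (u = -2605 + 1361 = -1244)
m = 5532 (m = 2 - (-67 - 3)*79 = 2 - (-70)*79 = 2 - 1*(-5530) = 2 + 5530 = 5532)
(m + (457 + 9619)/(-8168/12731 + 15949)) + u = (5532 + (457 + 9619)/(-8168/12731 + 15949)) - 1244 = (5532 + 10076/(-8168*1/12731 + 15949)) - 1244 = (5532 + 10076/(-8168/12731 + 15949)) - 1244 = (5532 + 10076/(203038551/12731)) - 1244 = (5532 + 10076*(12731/203038551)) - 1244 = (5532 + 128277556/203038551) - 1244 = 1123337541688/203038551 - 1244 = 870757584244/203038551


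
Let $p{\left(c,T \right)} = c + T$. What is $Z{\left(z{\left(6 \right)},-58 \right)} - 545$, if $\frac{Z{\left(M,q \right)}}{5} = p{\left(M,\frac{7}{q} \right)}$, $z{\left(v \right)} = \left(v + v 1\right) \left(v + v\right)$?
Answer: $\frac{10115}{58} \approx 174.4$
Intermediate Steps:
$z{\left(v \right)} = 4 v^{2}$ ($z{\left(v \right)} = \left(v + v\right) 2 v = 2 v 2 v = 4 v^{2}$)
$p{\left(c,T \right)} = T + c$
$Z{\left(M,q \right)} = 5 M + \frac{35}{q}$ ($Z{\left(M,q \right)} = 5 \left(\frac{7}{q} + M\right) = 5 \left(M + \frac{7}{q}\right) = 5 M + \frac{35}{q}$)
$Z{\left(z{\left(6 \right)},-58 \right)} - 545 = \left(5 \cdot 4 \cdot 6^{2} + \frac{35}{-58}\right) - 545 = \left(5 \cdot 4 \cdot 36 + 35 \left(- \frac{1}{58}\right)\right) - 545 = \left(5 \cdot 144 - \frac{35}{58}\right) - 545 = \left(720 - \frac{35}{58}\right) - 545 = \frac{41725}{58} - 545 = \frac{10115}{58}$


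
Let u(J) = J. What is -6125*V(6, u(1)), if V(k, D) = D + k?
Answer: -42875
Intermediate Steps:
-6125*V(6, u(1)) = -6125*(1 + 6) = -6125*7 = -42875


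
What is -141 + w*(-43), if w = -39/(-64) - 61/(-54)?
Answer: -372863/1728 ≈ -215.78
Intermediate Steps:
w = 3005/1728 (w = -39*(-1/64) - 61*(-1/54) = 39/64 + 61/54 = 3005/1728 ≈ 1.7390)
-141 + w*(-43) = -141 + (3005/1728)*(-43) = -141 - 129215/1728 = -372863/1728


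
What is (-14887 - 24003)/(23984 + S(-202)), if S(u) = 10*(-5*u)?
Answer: -19445/17042 ≈ -1.1410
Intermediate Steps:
S(u) = -50*u
(-14887 - 24003)/(23984 + S(-202)) = (-14887 - 24003)/(23984 - 50*(-202)) = -38890/(23984 + 10100) = -38890/34084 = -38890*1/34084 = -19445/17042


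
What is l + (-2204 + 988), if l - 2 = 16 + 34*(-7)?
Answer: -1436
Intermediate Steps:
l = -220 (l = 2 + (16 + 34*(-7)) = 2 + (16 - 238) = 2 - 222 = -220)
l + (-2204 + 988) = -220 + (-2204 + 988) = -220 - 1216 = -1436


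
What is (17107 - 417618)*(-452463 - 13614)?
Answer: 186668965347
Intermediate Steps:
(17107 - 417618)*(-452463 - 13614) = -400511*(-466077) = 186668965347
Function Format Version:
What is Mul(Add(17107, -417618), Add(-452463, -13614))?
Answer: 186668965347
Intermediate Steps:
Mul(Add(17107, -417618), Add(-452463, -13614)) = Mul(-400511, -466077) = 186668965347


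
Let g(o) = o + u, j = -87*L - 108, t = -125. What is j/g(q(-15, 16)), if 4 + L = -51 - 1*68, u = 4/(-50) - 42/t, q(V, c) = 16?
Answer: 1324125/2032 ≈ 651.64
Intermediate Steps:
u = 32/125 (u = 4/(-50) - 42/(-125) = 4*(-1/50) - 42*(-1/125) = -2/25 + 42/125 = 32/125 ≈ 0.25600)
L = -123 (L = -4 + (-51 - 1*68) = -4 + (-51 - 68) = -4 - 119 = -123)
j = 10593 (j = -87*(-123) - 108 = 10701 - 108 = 10593)
g(o) = 32/125 + o (g(o) = o + 32/125 = 32/125 + o)
j/g(q(-15, 16)) = 10593/(32/125 + 16) = 10593/(2032/125) = 10593*(125/2032) = 1324125/2032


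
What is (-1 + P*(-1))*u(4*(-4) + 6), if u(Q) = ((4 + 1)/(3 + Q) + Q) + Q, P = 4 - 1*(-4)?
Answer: 1305/7 ≈ 186.43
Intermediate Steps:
P = 8 (P = 4 + 4 = 8)
u(Q) = 2*Q + 5/(3 + Q) (u(Q) = (5/(3 + Q) + Q) + Q = (Q + 5/(3 + Q)) + Q = 2*Q + 5/(3 + Q))
(-1 + P*(-1))*u(4*(-4) + 6) = (-1 + 8*(-1))*((5 + 2*(4*(-4) + 6)² + 6*(4*(-4) + 6))/(3 + (4*(-4) + 6))) = (-1 - 8)*((5 + 2*(-16 + 6)² + 6*(-16 + 6))/(3 + (-16 + 6))) = -9*(5 + 2*(-10)² + 6*(-10))/(3 - 10) = -9*(5 + 2*100 - 60)/(-7) = -(-9)*(5 + 200 - 60)/7 = -(-9)*145/7 = -9*(-145/7) = 1305/7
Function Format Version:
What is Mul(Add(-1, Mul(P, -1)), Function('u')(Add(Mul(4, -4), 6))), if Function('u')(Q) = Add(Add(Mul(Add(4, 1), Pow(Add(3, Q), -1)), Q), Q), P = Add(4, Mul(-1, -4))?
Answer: Rational(1305, 7) ≈ 186.43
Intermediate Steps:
P = 8 (P = Add(4, 4) = 8)
Function('u')(Q) = Add(Mul(2, Q), Mul(5, Pow(Add(3, Q), -1))) (Function('u')(Q) = Add(Add(Mul(5, Pow(Add(3, Q), -1)), Q), Q) = Add(Add(Q, Mul(5, Pow(Add(3, Q), -1))), Q) = Add(Mul(2, Q), Mul(5, Pow(Add(3, Q), -1))))
Mul(Add(-1, Mul(P, -1)), Function('u')(Add(Mul(4, -4), 6))) = Mul(Add(-1, Mul(8, -1)), Mul(Pow(Add(3, Add(Mul(4, -4), 6)), -1), Add(5, Mul(2, Pow(Add(Mul(4, -4), 6), 2)), Mul(6, Add(Mul(4, -4), 6))))) = Mul(Add(-1, -8), Mul(Pow(Add(3, Add(-16, 6)), -1), Add(5, Mul(2, Pow(Add(-16, 6), 2)), Mul(6, Add(-16, 6))))) = Mul(-9, Mul(Pow(Add(3, -10), -1), Add(5, Mul(2, Pow(-10, 2)), Mul(6, -10)))) = Mul(-9, Mul(Pow(-7, -1), Add(5, Mul(2, 100), -60))) = Mul(-9, Mul(Rational(-1, 7), Add(5, 200, -60))) = Mul(-9, Mul(Rational(-1, 7), 145)) = Mul(-9, Rational(-145, 7)) = Rational(1305, 7)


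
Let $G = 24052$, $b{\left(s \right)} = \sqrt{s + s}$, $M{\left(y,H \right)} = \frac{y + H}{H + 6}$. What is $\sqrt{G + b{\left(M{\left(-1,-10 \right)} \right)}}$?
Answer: $\frac{\sqrt{96208 + 2 \sqrt{22}}}{2} \approx 155.09$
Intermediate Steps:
$M{\left(y,H \right)} = \frac{H + y}{6 + H}$
$b{\left(s \right)} = \sqrt{2} \sqrt{s}$ ($b{\left(s \right)} = \sqrt{2 s} = \sqrt{2} \sqrt{s}$)
$\sqrt{G + b{\left(M{\left(-1,-10 \right)} \right)}} = \sqrt{24052 + \sqrt{2} \sqrt{\frac{-10 - 1}{6 - 10}}} = \sqrt{24052 + \sqrt{2} \sqrt{\frac{1}{-4} \left(-11\right)}} = \sqrt{24052 + \sqrt{2} \sqrt{\left(- \frac{1}{4}\right) \left(-11\right)}} = \sqrt{24052 + \sqrt{2} \sqrt{\frac{11}{4}}} = \sqrt{24052 + \sqrt{2} \frac{\sqrt{11}}{2}} = \sqrt{24052 + \frac{\sqrt{22}}{2}}$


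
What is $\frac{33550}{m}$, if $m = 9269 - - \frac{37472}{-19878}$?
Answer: $\frac{66690690}{18421171} \approx 3.6203$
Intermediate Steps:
$m = \frac{92105855}{9939}$ ($m = 9269 - \left(-37472\right) \left(- \frac{1}{19878}\right) = 9269 - \frac{18736}{9939} = \frac{92105855}{9939} \approx 9267.1$)
$\frac{33550}{m} = \frac{33550}{\frac{92105855}{9939}} = 33550 \cdot \frac{9939}{92105855} = \frac{66690690}{18421171}$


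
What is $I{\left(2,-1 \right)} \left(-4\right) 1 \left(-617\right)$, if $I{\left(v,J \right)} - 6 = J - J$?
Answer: $14808$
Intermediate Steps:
$I{\left(v,J \right)} = 6$ ($I{\left(v,J \right)} = 6 + \left(J - J\right) = 6 + 0 = 6$)
$I{\left(2,-1 \right)} \left(-4\right) 1 \left(-617\right) = 6 \left(-4\right) 1 \left(-617\right) = \left(-24\right) 1 \left(-617\right) = \left(-24\right) \left(-617\right) = 14808$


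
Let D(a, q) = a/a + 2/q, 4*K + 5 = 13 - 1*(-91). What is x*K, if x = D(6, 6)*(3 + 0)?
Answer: 99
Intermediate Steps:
K = 99/4 (K = -5/4 + (13 - 1*(-91))/4 = -5/4 + (13 + 91)/4 = -5/4 + (¼)*104 = -5/4 + 26 = 99/4 ≈ 24.750)
D(a, q) = 1 + 2/q
x = 4 (x = ((2 + 6)/6)*(3 + 0) = ((⅙)*8)*3 = (4/3)*3 = 4)
x*K = 4*(99/4) = 99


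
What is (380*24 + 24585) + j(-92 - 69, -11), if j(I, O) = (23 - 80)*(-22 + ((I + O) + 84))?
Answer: 39975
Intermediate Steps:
j(I, O) = -3534 - 57*I - 57*O (j(I, O) = -57*(-22 + (84 + I + O)) = -57*(62 + I + O) = -3534 - 57*I - 57*O)
(380*24 + 24585) + j(-92 - 69, -11) = (380*24 + 24585) + (-3534 - 57*(-92 - 69) - 57*(-11)) = (9120 + 24585) + (-3534 - 57*(-161) + 627) = 33705 + (-3534 + 9177 + 627) = 33705 + 6270 = 39975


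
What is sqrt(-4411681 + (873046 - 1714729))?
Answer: 2*I*sqrt(1313341) ≈ 2292.0*I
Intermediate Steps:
sqrt(-4411681 + (873046 - 1714729)) = sqrt(-4411681 - 841683) = sqrt(-5253364) = 2*I*sqrt(1313341)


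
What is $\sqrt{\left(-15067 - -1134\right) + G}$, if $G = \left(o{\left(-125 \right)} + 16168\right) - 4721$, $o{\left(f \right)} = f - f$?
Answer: $i \sqrt{2486} \approx 49.86 i$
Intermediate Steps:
$o{\left(f \right)} = 0$
$G = 11447$ ($G = \left(0 + 16168\right) - 4721 = 16168 - 4721 = 11447$)
$\sqrt{\left(-15067 - -1134\right) + G} = \sqrt{\left(-15067 - -1134\right) + 11447} = \sqrt{\left(-15067 + 1134\right) + 11447} = \sqrt{-13933 + 11447} = \sqrt{-2486} = i \sqrt{2486}$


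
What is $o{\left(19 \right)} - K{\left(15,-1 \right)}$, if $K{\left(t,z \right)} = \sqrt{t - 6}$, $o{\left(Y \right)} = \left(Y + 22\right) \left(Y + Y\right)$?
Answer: $1555$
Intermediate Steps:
$o{\left(Y \right)} = 2 Y \left(22 + Y\right)$ ($o{\left(Y \right)} = \left(22 + Y\right) 2 Y = 2 Y \left(22 + Y\right)$)
$K{\left(t,z \right)} = \sqrt{-6 + t}$
$o{\left(19 \right)} - K{\left(15,-1 \right)} = 2 \cdot 19 \left(22 + 19\right) - \sqrt{-6 + 15} = 2 \cdot 19 \cdot 41 - \sqrt{9} = 1558 - 3 = 1555$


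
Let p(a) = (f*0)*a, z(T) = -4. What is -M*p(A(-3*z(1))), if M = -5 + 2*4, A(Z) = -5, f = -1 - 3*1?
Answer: 0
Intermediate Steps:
f = -4 (f = -1 - 3 = -4)
p(a) = 0 (p(a) = (-4*0)*a = 0*a = 0)
M = 3 (M = -5 + 8 = 3)
-M*p(A(-3*z(1))) = -3*0 = -1*0 = 0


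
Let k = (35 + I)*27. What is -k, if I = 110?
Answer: -3915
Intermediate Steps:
k = 3915 (k = (35 + 110)*27 = 145*27 = 3915)
-k = -1*3915 = -3915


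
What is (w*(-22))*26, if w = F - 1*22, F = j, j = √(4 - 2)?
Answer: 12584 - 572*√2 ≈ 11775.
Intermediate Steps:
j = √2 ≈ 1.4142
F = √2 ≈ 1.4142
w = -22 + √2 (w = √2 - 1*22 = √2 - 22 = -22 + √2 ≈ -20.586)
(w*(-22))*26 = ((-22 + √2)*(-22))*26 = (484 - 22*√2)*26 = 12584 - 572*√2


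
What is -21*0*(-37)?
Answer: 0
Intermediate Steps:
-21*0*(-37) = -7*0*(-37) = 0*(-37) = 0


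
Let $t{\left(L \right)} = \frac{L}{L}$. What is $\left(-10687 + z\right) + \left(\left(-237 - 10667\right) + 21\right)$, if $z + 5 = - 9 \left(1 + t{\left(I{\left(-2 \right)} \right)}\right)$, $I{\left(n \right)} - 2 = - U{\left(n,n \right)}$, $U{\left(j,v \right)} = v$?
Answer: $-21593$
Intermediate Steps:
$I{\left(n \right)} = 2 - n$
$t{\left(L \right)} = 1$
$z = -23$ ($z = -5 - 9 \left(1 + 1\right) = -5 - 18 = -23$)
$\left(-10687 + z\right) + \left(\left(-237 - 10667\right) + 21\right) = \left(-10687 - 23\right) + \left(\left(-237 - 10667\right) + 21\right) = -10710 + \left(-10904 + 21\right) = -10710 - 10883 = -21593$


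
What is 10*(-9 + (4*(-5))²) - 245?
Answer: 3665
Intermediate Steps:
10*(-9 + (4*(-5))²) - 245 = 10*(-9 + (-20)²) - 245 = 10*(-9 + 400) - 245 = 10*391 - 245 = 3910 - 245 = 3665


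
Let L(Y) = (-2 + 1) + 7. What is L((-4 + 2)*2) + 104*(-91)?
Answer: -9458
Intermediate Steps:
L(Y) = 6 (L(Y) = -1 + 7 = 6)
L((-4 + 2)*2) + 104*(-91) = 6 + 104*(-91) = 6 - 9464 = -9458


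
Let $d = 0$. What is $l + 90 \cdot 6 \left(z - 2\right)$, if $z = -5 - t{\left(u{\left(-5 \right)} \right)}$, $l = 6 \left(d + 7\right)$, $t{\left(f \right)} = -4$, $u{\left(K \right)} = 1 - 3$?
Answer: $-1578$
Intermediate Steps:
$u{\left(K \right)} = -2$
$l = 42$ ($l = 6 \left(0 + 7\right) = 6 \cdot 7 = 42$)
$z = -1$ ($z = -5 - -4 = -5 + 4 = -1$)
$l + 90 \cdot 6 \left(z - 2\right) = 42 + 90 \cdot 6 \left(-1 - 2\right) = 42 + 90 \cdot 6 \left(-3\right) = 42 + 90 \left(-18\right) = 42 - 1620 = -1578$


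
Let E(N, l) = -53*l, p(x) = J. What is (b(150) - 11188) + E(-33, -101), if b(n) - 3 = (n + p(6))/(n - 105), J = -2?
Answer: -262292/45 ≈ -5828.7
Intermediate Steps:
p(x) = -2
b(n) = 3 + (-2 + n)/(-105 + n) (b(n) = 3 + (n - 2)/(n - 105) = 3 + (-2 + n)/(-105 + n))
(b(150) - 11188) + E(-33, -101) = ((-317 + 4*150)/(-105 + 150) - 11188) - 53*(-101) = ((-317 + 600)/45 - 11188) + 5353 = ((1/45)*283 - 11188) + 5353 = (283/45 - 11188) + 5353 = -503177/45 + 5353 = -262292/45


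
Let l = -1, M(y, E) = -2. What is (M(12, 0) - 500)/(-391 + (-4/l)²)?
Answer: 502/375 ≈ 1.3387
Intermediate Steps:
(M(12, 0) - 500)/(-391 + (-4/l)²) = (-2 - 500)/(-391 + (-4/(-1))²) = -502/(-391 + (-4*(-1))²) = -502/(-391 + 4²) = -502/(-391 + 16) = -502/(-375) = -502*(-1/375) = 502/375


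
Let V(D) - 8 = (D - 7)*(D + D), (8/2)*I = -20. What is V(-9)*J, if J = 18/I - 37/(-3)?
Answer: 38776/15 ≈ 2585.1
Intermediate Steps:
I = -5 (I = (1/4)*(-20) = -5)
V(D) = 8 + 2*D*(-7 + D) (V(D) = 8 + (D - 7)*(D + D) = 8 + (-7 + D)*(2*D) = 8 + 2*D*(-7 + D))
J = 131/15 (J = 18/(-5) - 37/(-3) = 18*(-1/5) - 37*(-1/3) = -18/5 + 37/3 = 131/15 ≈ 8.7333)
V(-9)*J = (8 - 14*(-9) + 2*(-9)**2)*(131/15) = (8 + 126 + 2*81)*(131/15) = (8 + 126 + 162)*(131/15) = 296*(131/15) = 38776/15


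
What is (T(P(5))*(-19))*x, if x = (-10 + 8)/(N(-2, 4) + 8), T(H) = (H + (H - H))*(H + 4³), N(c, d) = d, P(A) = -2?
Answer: -1178/3 ≈ -392.67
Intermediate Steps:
T(H) = H*(64 + H) (T(H) = (H + 0)*(H + 64) = H*(64 + H))
x = -⅙ (x = (-10 + 8)/(4 + 8) = -2/12 = -2*1/12 = -⅙ ≈ -0.16667)
(T(P(5))*(-19))*x = (-2*(64 - 2)*(-19))*(-⅙) = (-2*62*(-19))*(-⅙) = -124*(-19)*(-⅙) = 2356*(-⅙) = -1178/3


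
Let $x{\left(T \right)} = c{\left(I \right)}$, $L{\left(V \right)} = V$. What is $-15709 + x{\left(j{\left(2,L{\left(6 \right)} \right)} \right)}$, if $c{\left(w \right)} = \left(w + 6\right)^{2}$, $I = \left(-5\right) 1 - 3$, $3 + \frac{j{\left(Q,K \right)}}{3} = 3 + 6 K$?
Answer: $-15705$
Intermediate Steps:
$j{\left(Q,K \right)} = 18 K$ ($j{\left(Q,K \right)} = -9 + 3 \left(3 + 6 K\right) = -9 + \left(9 + 18 K\right) = 18 K$)
$I = -8$ ($I = -5 - 3 = -8$)
$c{\left(w \right)} = \left(6 + w\right)^{2}$
$x{\left(T \right)} = 4$ ($x{\left(T \right)} = \left(6 - 8\right)^{2} = \left(-2\right)^{2} = 4$)
$-15709 + x{\left(j{\left(2,L{\left(6 \right)} \right)} \right)} = -15709 + 4 = -15705$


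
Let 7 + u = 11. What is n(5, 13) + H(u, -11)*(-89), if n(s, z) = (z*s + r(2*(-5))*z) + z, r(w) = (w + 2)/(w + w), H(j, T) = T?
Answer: 5311/5 ≈ 1062.2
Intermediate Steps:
u = 4 (u = -7 + 11 = 4)
r(w) = (2 + w)/(2*w) (r(w) = (2 + w)/((2*w)) = (2 + w)*(1/(2*w)) = (2 + w)/(2*w))
n(s, z) = 7*z/5 + s*z (n(s, z) = (z*s + ((2 + 2*(-5))/(2*((2*(-5)))))*z) + z = (s*z + ((1/2)*(2 - 10)/(-10))*z) + z = (s*z + ((1/2)*(-1/10)*(-8))*z) + z = (s*z + 2*z/5) + z = (2*z/5 + s*z) + z = 7*z/5 + s*z)
n(5, 13) + H(u, -11)*(-89) = (1/5)*13*(7 + 5*5) - 11*(-89) = (1/5)*13*(7 + 25) + 979 = (1/5)*13*32 + 979 = 416/5 + 979 = 5311/5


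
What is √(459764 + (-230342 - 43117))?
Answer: √186305 ≈ 431.63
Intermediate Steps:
√(459764 + (-230342 - 43117)) = √(459764 - 273459) = √186305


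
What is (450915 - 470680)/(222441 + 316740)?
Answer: -19765/539181 ≈ -0.036657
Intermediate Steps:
(450915 - 470680)/(222441 + 316740) = -19765/539181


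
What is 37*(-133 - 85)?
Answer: -8066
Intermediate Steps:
37*(-133 - 85) = 37*(-218) = -8066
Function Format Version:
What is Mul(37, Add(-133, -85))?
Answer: -8066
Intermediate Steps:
Mul(37, Add(-133, -85)) = Mul(37, -218) = -8066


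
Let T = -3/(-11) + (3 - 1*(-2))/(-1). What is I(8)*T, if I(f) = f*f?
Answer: -3328/11 ≈ -302.55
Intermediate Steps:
I(f) = f²
T = -52/11 (T = -3*(-1/11) + (3 + 2)*(-1) = 3/11 + 5*(-1) = 3/11 - 5 = -52/11 ≈ -4.7273)
I(8)*T = 8²*(-52/11) = 64*(-52/11) = -3328/11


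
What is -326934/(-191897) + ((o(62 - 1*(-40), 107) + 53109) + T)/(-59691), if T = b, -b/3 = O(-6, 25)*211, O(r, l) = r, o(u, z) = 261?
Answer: 2848216566/3818174609 ≈ 0.74596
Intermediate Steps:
b = 3798 (b = -(-18)*211 = -3*(-1266) = 3798)
T = 3798
-326934/(-191897) + ((o(62 - 1*(-40), 107) + 53109) + T)/(-59691) = -326934/(-191897) + ((261 + 53109) + 3798)/(-59691) = -326934*(-1/191897) + (53370 + 3798)*(-1/59691) = 326934/191897 + 57168*(-1/59691) = 326934/191897 - 19056/19897 = 2848216566/3818174609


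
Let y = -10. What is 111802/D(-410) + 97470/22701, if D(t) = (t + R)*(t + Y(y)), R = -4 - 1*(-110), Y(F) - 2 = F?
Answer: 2487287507/480776912 ≈ 5.1735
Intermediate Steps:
Y(F) = 2 + F
R = 106 (R = -4 + 110 = 106)
D(t) = (-8 + t)*(106 + t) (D(t) = (t + 106)*(t + (2 - 10)) = (106 + t)*(t - 8) = (106 + t)*(-8 + t) = (-8 + t)*(106 + t))
111802/D(-410) + 97470/22701 = 111802/(-848 + (-410)² + 98*(-410)) + 97470/22701 = 111802/(-848 + 168100 - 40180) + 97470*(1/22701) = 111802/127072 + 32490/7567 = 111802*(1/127072) + 32490/7567 = 55901/63536 + 32490/7567 = 2487287507/480776912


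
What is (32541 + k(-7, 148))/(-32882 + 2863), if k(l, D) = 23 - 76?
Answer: -32488/30019 ≈ -1.0822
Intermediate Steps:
k(l, D) = -53
(32541 + k(-7, 148))/(-32882 + 2863) = (32541 - 53)/(-32882 + 2863) = 32488/(-30019) = 32488*(-1/30019) = -32488/30019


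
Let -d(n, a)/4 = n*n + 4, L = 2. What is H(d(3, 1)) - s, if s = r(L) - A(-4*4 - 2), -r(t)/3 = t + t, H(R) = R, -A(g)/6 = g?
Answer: 68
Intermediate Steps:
A(g) = -6*g
d(n, a) = -16 - 4*n**2 (d(n, a) = -4*(n*n + 4) = -4*(n**2 + 4) = -4*(4 + n**2) = -16 - 4*n**2)
r(t) = -6*t (r(t) = -3*(t + t) = -6*t)
s = -120 (s = -6*2 - (-6)*(-4*4 - 2) = -12 - (-6)*(-16 - 2) = -12 - (-6)*(-18) = -12 - 1*108 = -12 - 108 = -120)
H(d(3, 1)) - s = (-16 - 4*3**2) - 1*(-120) = (-16 - 4*9) + 120 = (-16 - 36) + 120 = -52 + 120 = 68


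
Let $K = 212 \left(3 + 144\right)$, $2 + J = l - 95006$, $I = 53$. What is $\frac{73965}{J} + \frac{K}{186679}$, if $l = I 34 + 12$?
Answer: $- \frac{10903414419}{17397362726} \approx -0.62673$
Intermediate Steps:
$l = 1814$ ($l = 53 \cdot 34 + 12 = 1802 + 12 = 1814$)
$J = -93194$ ($J = -2 + \left(1814 - 95006\right) = -2 - 93192 = -93194$)
$K = 31164$ ($K = 212 \cdot 147 = 31164$)
$\frac{73965}{J} + \frac{K}{186679} = \frac{73965}{-93194} + \frac{31164}{186679} = 73965 \left(- \frac{1}{93194}\right) + 31164 \cdot \frac{1}{186679} = - \frac{73965}{93194} + \frac{31164}{186679} = - \frac{10903414419}{17397362726}$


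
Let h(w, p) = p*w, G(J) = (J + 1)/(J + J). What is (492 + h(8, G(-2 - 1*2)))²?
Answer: 245025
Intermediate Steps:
G(J) = (1 + J)/(2*J) (G(J) = (1 + J)/((2*J)) = (1 + J)*(1/(2*J)) = (1 + J)/(2*J))
(492 + h(8, G(-2 - 1*2)))² = (492 + ((1 + (-2 - 1*2))/(2*(-2 - 1*2)))*8)² = (492 + ((1 + (-2 - 2))/(2*(-2 - 2)))*8)² = (492 + ((½)*(1 - 4)/(-4))*8)² = (492 + ((½)*(-¼)*(-3))*8)² = (492 + (3/8)*8)² = (492 + 3)² = 495² = 245025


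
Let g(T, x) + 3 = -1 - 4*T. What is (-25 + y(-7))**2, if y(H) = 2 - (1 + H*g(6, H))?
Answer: 48400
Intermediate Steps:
g(T, x) = -4 - 4*T (g(T, x) = -3 + (-1 - 4*T) = -4 - 4*T)
y(H) = 1 + 28*H (y(H) = 2 - (1 + H*(-4 - 4*6)) = 2 - (1 + H*(-4 - 24)) = 2 - (1 + H*(-28)) = 2 - (1 - 28*H) = 2 + (-1 + 28*H) = 1 + 28*H)
(-25 + y(-7))**2 = (-25 + (1 + 28*(-7)))**2 = (-25 + (1 - 196))**2 = (-25 - 195)**2 = (-220)**2 = 48400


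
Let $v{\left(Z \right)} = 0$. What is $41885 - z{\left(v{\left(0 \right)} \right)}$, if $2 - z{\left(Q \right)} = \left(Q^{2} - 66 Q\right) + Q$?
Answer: $41883$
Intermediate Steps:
$z{\left(Q \right)} = 2 - Q^{2} + 65 Q$ ($z{\left(Q \right)} = 2 - \left(\left(Q^{2} - 66 Q\right) + Q\right) = 2 - \left(Q^{2} - 65 Q\right) = 2 - Q^{2} + 65 Q$)
$41885 - z{\left(v{\left(0 \right)} \right)} = 41885 - \left(2 - 0^{2} + 65 \cdot 0\right) = 41885 - \left(2 - 0 + 0\right) = 41885 - \left(2 + 0 + 0\right) = 41885 - 2 = 41883$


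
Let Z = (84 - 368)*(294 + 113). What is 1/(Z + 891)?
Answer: -1/114697 ≈ -8.7186e-6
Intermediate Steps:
Z = -115588 (Z = -284*407 = -115588)
1/(Z + 891) = 1/(-115588 + 891) = 1/(-114697) = -1/114697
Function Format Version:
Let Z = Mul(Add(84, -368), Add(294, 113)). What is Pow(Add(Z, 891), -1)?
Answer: Rational(-1, 114697) ≈ -8.7186e-6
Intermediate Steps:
Z = -115588 (Z = Mul(-284, 407) = -115588)
Pow(Add(Z, 891), -1) = Pow(Add(-115588, 891), -1) = Pow(-114697, -1) = Rational(-1, 114697)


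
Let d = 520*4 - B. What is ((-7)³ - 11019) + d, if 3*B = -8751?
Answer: -6365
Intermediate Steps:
B = -2917 (B = (⅓)*(-8751) = -2917)
d = 4997 (d = 520*4 - 1*(-2917) = 2080 + 2917 = 4997)
((-7)³ - 11019) + d = ((-7)³ - 11019) + 4997 = (-343 - 11019) + 4997 = -11362 + 4997 = -6365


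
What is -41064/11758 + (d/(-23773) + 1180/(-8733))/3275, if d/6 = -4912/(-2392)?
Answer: -4174133635549111228/1195180237394013975 ≈ -3.4925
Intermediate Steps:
d = 3684/299 (d = 6*(-4912/(-2392)) = 6*(-4912*(-1/2392)) = 6*(614/299) = 3684/299 ≈ 12.321)
-41064/11758 + (d/(-23773) + 1180/(-8733))/3275 = -41064/11758 + ((3684/299)/(-23773) + 1180/(-8733))/3275 = -41064*1/11758 + ((3684/299)*(-1/23773) + 1180*(-1/8733))*(1/3275) = -20532/5879 + (-3684/7108127 - 1180/8733)*(1/3275) = -20532/5879 - 8419762232/62075273091*1/3275 = -20532/5879 - 8419762232/203296519373025 = -4174133635549111228/1195180237394013975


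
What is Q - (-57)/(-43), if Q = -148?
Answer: -6421/43 ≈ -149.33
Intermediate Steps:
Q - (-57)/(-43) = -148 - (-57)/(-43) = -148 - (-57)*(-1)/43 = -148 - 1*57/43 = -148 - 57/43 = -6421/43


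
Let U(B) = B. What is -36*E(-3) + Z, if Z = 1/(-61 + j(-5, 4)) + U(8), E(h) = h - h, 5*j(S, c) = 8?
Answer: 2371/297 ≈ 7.9832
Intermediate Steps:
j(S, c) = 8/5 (j(S, c) = (⅕)*8 = 8/5)
E(h) = 0
Z = 2371/297 (Z = 1/(-61 + 8/5) + 8 = 1/(-297/5) + 8 = -5/297 + 8 = 2371/297 ≈ 7.9832)
-36*E(-3) + Z = -36*0 + 2371/297 = 0 + 2371/297 = 2371/297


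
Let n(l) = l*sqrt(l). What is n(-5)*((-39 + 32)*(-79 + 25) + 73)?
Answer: -2255*I*sqrt(5) ≈ -5042.3*I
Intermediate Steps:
n(l) = l**(3/2)
n(-5)*((-39 + 32)*(-79 + 25) + 73) = (-5)**(3/2)*((-39 + 32)*(-79 + 25) + 73) = (-5*I*sqrt(5))*(-7*(-54) + 73) = (-5*I*sqrt(5))*(378 + 73) = -5*I*sqrt(5)*451 = -2255*I*sqrt(5)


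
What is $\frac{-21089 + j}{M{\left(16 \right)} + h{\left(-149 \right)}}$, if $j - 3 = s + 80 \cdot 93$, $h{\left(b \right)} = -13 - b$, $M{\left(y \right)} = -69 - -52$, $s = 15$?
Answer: $- \frac{13631}{119} \approx -114.55$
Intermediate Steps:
$M{\left(y \right)} = -17$ ($M{\left(y \right)} = -69 + 52 = -17$)
$j = 7458$ ($j = 3 + \left(15 + 80 \cdot 93\right) = 3 + \left(15 + 7440\right) = 3 + 7455 = 7458$)
$\frac{-21089 + j}{M{\left(16 \right)} + h{\left(-149 \right)}} = \frac{-21089 + 7458}{-17 - -136} = - \frac{13631}{-17 + \left(-13 + 149\right)} = - \frac{13631}{-17 + 136} = - \frac{13631}{119}$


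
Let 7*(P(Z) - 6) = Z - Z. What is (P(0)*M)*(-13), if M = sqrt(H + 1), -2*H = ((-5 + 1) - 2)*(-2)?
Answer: -78*I*sqrt(5) ≈ -174.41*I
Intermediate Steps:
H = -6 (H = -((-5 + 1) - 2)*(-2)/2 = -(-4 - 2)*(-2)/2 = -(-3)*(-2) = -1/2*12 = -6)
P(Z) = 6 (P(Z) = 6 + (Z - Z)/7 = 6 + (1/7)*0 = 6 + 0 = 6)
M = I*sqrt(5) (M = sqrt(-6 + 1) = sqrt(-5) = I*sqrt(5) ≈ 2.2361*I)
(P(0)*M)*(-13) = (6*(I*sqrt(5)))*(-13) = (6*I*sqrt(5))*(-13) = -78*I*sqrt(5)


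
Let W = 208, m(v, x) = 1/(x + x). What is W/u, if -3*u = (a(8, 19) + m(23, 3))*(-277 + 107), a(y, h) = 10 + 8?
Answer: 1872/9265 ≈ 0.20205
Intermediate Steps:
m(v, x) = 1/(2*x)
a(y, h) = 18
u = 9265/9 (u = -(18 + (½)/3)*(-277 + 107)/3 = -(18 + (½)*(⅓))*(-170)/3 = -(18 + ⅙)*(-170)/3 = -109*(-170)/18 = -⅓*(-9265/3) = 9265/9 ≈ 1029.4)
W/u = 208/(9265/9) = 208*(9/9265) = 1872/9265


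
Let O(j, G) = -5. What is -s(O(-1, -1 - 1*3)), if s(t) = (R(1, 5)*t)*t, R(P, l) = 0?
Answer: 0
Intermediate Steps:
s(t) = 0 (s(t) = (0*t)*t = 0*t = 0)
-s(O(-1, -1 - 1*3)) = -1*0 = 0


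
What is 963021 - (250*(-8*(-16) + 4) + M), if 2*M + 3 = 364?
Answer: 1859681/2 ≈ 9.2984e+5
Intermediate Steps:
M = 361/2 (M = -3/2 + (½)*364 = -3/2 + 182 = 361/2 ≈ 180.50)
963021 - (250*(-8*(-16) + 4) + M) = 963021 - (250*(-8*(-16) + 4) + 361/2) = 963021 - (250*(128 + 4) + 361/2) = 963021 - (250*132 + 361/2) = 963021 - (33000 + 361/2) = 963021 - 1*66361/2 = 963021 - 66361/2 = 1859681/2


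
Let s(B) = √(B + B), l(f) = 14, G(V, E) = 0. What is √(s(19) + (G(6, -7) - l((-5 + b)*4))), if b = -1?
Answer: √(-14 + √38) ≈ 2.7992*I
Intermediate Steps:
s(B) = √2*√B (s(B) = √(2*B) = √2*√B)
√(s(19) + (G(6, -7) - l((-5 + b)*4))) = √(√2*√19 + (0 - 1*14)) = √(√38 + (0 - 14)) = √(√38 - 14) = √(-14 + √38)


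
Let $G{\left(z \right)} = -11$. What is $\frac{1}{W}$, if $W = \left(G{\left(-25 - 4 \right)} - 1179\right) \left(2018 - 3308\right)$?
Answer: $\frac{1}{1535100} \approx 6.5142 \cdot 10^{-7}$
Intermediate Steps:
$W = 1535100$ ($W = \left(-11 - 1179\right) \left(2018 - 3308\right) = \left(-1190\right) \left(-1290\right) = 1535100$)
$\frac{1}{W} = \frac{1}{1535100}$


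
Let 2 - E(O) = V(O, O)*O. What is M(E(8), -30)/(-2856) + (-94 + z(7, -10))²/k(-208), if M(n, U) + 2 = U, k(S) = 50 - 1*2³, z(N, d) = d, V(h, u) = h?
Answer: 91940/357 ≈ 257.54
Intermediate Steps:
k(S) = 42 (k(S) = 50 - 1*8 = 50 - 8 = 42)
E(O) = 2 - O² (E(O) = 2 - O*O = 2 - O²)
M(n, U) = -2 + U
M(E(8), -30)/(-2856) + (-94 + z(7, -10))²/k(-208) = (-2 - 30)/(-2856) + (-94 - 10)²/42 = -32*(-1/2856) + (-104)²*(1/42) = 4/357 + 10816*(1/42) = 4/357 + 5408/21 = 91940/357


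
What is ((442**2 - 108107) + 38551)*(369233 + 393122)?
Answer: 95910357840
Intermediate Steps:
((442**2 - 108107) + 38551)*(369233 + 393122) = ((195364 - 108107) + 38551)*762355 = (87257 + 38551)*762355 = 125808*762355 = 95910357840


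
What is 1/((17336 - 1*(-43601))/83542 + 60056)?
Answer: 83542/5017259289 ≈ 1.6651e-5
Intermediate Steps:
1/((17336 - 1*(-43601))/83542 + 60056) = 1/((17336 + 43601)*(1/83542) + 60056) = 1/(60937*(1/83542) + 60056) = 1/(60937/83542 + 60056) = 1/(5017259289/83542) = 83542/5017259289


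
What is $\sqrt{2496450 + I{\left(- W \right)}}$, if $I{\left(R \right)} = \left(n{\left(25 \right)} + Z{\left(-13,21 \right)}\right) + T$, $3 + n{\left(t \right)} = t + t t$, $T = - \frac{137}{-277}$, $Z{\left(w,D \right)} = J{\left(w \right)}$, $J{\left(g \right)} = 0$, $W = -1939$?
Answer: $\frac{\sqrt{191599793662}}{277} \approx 1580.2$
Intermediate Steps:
$Z{\left(w,D \right)} = 0$
$T = \frac{137}{277}$ ($T = \left(-137\right) \left(- \frac{1}{277}\right) = \frac{137}{277} \approx 0.49459$)
$n{\left(t \right)} = -3 + t + t^{2}$ ($n{\left(t \right)} = -3 + \left(t + t t\right) = -3 + \left(t + t^{2}\right) = -3 + t + t^{2}$)
$I{\left(R \right)} = \frac{179356}{277}$ ($I{\left(R \right)} = \left(\left(-3 + 25 + 25^{2}\right) + 0\right) + \frac{137}{277} = \left(\left(-3 + 25 + 625\right) + 0\right) + \frac{137}{277} = \left(647 + 0\right) + \frac{137}{277} = 647 + \frac{137}{277} = \frac{179356}{277}$)
$\sqrt{2496450 + I{\left(- W \right)}} = \sqrt{2496450 + \frac{179356}{277}} = \sqrt{\frac{691696006}{277}} = \frac{\sqrt{191599793662}}{277}$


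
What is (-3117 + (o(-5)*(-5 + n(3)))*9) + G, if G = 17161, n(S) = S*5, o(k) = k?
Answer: 13594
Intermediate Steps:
n(S) = 5*S
(-3117 + (o(-5)*(-5 + n(3)))*9) + G = (-3117 - 5*(-5 + 5*3)*9) + 17161 = (-3117 - 5*(-5 + 15)*9) + 17161 = (-3117 - 5*10*9) + 17161 = (-3117 - 50*9) + 17161 = (-3117 - 450) + 17161 = -3567 + 17161 = 13594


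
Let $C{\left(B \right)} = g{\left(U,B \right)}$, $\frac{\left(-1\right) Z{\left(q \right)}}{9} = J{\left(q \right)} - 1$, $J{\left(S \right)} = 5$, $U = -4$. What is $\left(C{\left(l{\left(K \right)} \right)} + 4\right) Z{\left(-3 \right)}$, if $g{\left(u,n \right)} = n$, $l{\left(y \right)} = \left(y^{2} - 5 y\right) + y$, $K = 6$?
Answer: $-576$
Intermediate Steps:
$l{\left(y \right)} = y^{2} - 4 y$
$Z{\left(q \right)} = -36$ ($Z{\left(q \right)} = - 9 \left(5 - 1\right) = \left(-9\right) 4 = -36$)
$C{\left(B \right)} = B$
$\left(C{\left(l{\left(K \right)} \right)} + 4\right) Z{\left(-3 \right)} = \left(6 \left(-4 + 6\right) + 4\right) \left(-36\right) = \left(6 \cdot 2 + 4\right) \left(-36\right) = \left(12 + 4\right) \left(-36\right) = 16 \left(-36\right) = -576$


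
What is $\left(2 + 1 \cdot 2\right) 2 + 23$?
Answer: $31$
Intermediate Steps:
$\left(2 + 1 \cdot 2\right) 2 + 23 = \left(2 + 2\right) 2 + 23 = 4 \cdot 2 + 23 = 8 + 23 = 31$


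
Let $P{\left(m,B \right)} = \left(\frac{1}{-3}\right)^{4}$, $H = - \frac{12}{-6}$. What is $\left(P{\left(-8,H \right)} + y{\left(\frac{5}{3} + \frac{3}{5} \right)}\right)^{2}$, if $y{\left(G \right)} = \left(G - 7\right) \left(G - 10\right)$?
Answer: $\frac{5498074201}{4100625} \approx 1340.8$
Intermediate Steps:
$y{\left(G \right)} = \left(-10 + G\right) \left(-7 + G\right)$ ($y{\left(G \right)} = \left(-7 + G\right) \left(-10 + G\right) = \left(-10 + G\right) \left(-7 + G\right)$)
$H = 2$ ($H = \left(-12\right) \left(- \frac{1}{6}\right) = 2$)
$P{\left(m,B \right)} = \frac{1}{81}$ ($P{\left(m,B \right)} = \left(- \frac{1}{3}\right)^{4} = \frac{1}{81}$)
$\left(P{\left(-8,H \right)} + y{\left(\frac{5}{3} + \frac{3}{5} \right)}\right)^{2} = \left(\frac{1}{81} + \left(70 + \left(\frac{5}{3} + \frac{3}{5}\right)^{2} - 17 \left(\frac{5}{3} + \frac{3}{5}\right)\right)\right)^{2} = \left(\frac{1}{81} + \left(70 + \left(\frac{34}{15}\right)^{2} - \frac{578}{15}\right)\right)^{2} = \left(\frac{1}{81} + \left(70 + \frac{1156}{225} - \frac{578}{15}\right)\right)^{2} = \left(\frac{1}{81} + \frac{8236}{225}\right)^{2} = \left(\frac{74149}{2025}\right)^{2} = \frac{5498074201}{4100625}$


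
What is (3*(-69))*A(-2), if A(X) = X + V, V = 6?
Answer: -828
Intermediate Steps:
A(X) = 6 + X (A(X) = X + 6 = 6 + X)
(3*(-69))*A(-2) = (3*(-69))*(6 - 2) = -207*4 = -828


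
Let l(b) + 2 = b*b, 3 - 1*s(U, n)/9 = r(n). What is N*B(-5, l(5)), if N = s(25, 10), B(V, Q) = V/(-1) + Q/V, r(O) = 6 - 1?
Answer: -36/5 ≈ -7.2000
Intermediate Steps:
r(O) = 5
s(U, n) = -18 (s(U, n) = 27 - 9*5 = 27 - 45 = -18)
l(b) = -2 + b² (l(b) = -2 + b*b = -2 + b²)
B(V, Q) = -V + Q/V (B(V, Q) = V*(-1) + Q/V = -V + Q/V)
N = -18
N*B(-5, l(5)) = -18*(-1*(-5) + (-2 + 5²)/(-5)) = -18*(5 + (-2 + 25)*(-⅕)) = -18*(5 + 23*(-⅕)) = -18*(5 - 23/5) = -18*⅖ = -36/5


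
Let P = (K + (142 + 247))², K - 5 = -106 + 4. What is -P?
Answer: -85264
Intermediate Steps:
K = -97 (K = 5 + (-106 + 4) = 5 - 102 = -97)
P = 85264 (P = (-97 + (142 + 247))² = (-97 + 389)² = 292² = 85264)
-P = -1*85264 = -85264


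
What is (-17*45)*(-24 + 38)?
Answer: -10710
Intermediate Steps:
(-17*45)*(-24 + 38) = -765*14 = -10710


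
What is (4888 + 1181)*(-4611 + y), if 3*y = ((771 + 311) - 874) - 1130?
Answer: -29849365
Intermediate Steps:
y = -922/3 (y = (((771 + 311) - 874) - 1130)/3 = ((1082 - 874) - 1130)/3 = (208 - 1130)/3 = (1/3)*(-922) = -922/3 ≈ -307.33)
(4888 + 1181)*(-4611 + y) = (4888 + 1181)*(-4611 - 922/3) = 6069*(-14755/3) = -29849365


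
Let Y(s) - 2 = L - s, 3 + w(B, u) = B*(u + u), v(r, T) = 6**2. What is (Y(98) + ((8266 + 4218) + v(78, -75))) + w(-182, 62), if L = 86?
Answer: -10061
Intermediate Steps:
v(r, T) = 36
w(B, u) = -3 + 2*B*u (w(B, u) = -3 + B*(u + u) = -3 + B*(2*u) = -3 + 2*B*u)
Y(s) = 88 - s (Y(s) = 2 + (86 - s) = 88 - s)
(Y(98) + ((8266 + 4218) + v(78, -75))) + w(-182, 62) = ((88 - 1*98) + ((8266 + 4218) + 36)) + (-3 + 2*(-182)*62) = ((88 - 98) + (12484 + 36)) + (-3 - 22568) = (-10 + 12520) - 22571 = 12510 - 22571 = -10061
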